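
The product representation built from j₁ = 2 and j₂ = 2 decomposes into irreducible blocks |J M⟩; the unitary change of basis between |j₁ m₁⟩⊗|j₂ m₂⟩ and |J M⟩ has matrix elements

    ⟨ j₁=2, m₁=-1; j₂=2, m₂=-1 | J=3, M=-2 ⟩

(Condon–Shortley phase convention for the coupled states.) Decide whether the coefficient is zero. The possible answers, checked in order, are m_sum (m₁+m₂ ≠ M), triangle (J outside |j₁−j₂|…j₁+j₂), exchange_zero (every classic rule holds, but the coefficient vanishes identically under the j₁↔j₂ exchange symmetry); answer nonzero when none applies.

exchange_zero

m-sum: m₁+m₂ = -1+(-1) = -2, M = -2  ✓
triangle: |j₁−j₂| = 0 ≤ J = 3 ≤ j₁+j₂ = 4  ✓
exchange: j₁=j₂ and m₁=m₂, and (−1)^(j₁+j₂−J) = (−1)^1 = −1 forces ⟨j₁m₁;j₂m₂|JM⟩ = −⟨j₂m₂;j₁m₁|JM⟩ = −⟨j₁m₁;j₂m₂|JM⟩ ⇒ the coefficient vanishes identically
Racah sum check: Σ_k collapses to 0 ⇒ CG = 0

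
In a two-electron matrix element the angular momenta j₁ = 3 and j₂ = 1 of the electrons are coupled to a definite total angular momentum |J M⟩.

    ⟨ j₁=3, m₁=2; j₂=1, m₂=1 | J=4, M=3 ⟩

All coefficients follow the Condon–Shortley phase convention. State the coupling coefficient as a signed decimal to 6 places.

+√(3/4) = +0.866025

√[9·0!6!2!/9! · 5!1!2!0!7!1!] = √(43200)
  +(−1)^0/∏(0,0,1,2,5,0)! = 1/240  (running 1/240)
⟨..|..⟩ = √(43200)·(1/240) = +0.866025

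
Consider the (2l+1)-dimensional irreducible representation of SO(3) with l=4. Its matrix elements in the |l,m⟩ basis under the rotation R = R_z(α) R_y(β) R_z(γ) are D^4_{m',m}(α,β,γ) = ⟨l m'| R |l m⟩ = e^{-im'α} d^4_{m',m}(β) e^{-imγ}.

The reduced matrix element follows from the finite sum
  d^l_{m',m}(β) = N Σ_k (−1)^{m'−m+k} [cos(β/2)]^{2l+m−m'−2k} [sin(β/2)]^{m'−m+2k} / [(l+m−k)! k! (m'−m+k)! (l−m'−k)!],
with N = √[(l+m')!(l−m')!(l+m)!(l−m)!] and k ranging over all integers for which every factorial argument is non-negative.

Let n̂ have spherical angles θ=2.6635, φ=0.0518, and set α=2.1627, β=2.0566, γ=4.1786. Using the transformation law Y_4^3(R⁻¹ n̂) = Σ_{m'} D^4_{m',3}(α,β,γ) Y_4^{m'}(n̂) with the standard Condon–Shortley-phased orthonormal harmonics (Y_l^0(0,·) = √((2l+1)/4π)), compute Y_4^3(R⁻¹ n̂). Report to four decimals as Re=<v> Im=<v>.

Re=-0.0841 Im=0.2258

Need the full column D^4_{m',3} for m'=−4..4 at α=2.1627, β=2.0566, γ=4.1786.
cos(β/2)=0.516276, sin(β/2)=0.856423
d^4_{-4,3}: single k=7 term ⇒ +0.493450;  D = -0.363262+0.333967i
d^4_{-3,3}: k∈[6..7] ⇒ +0.736190 -0.289404 = +0.446785;  D = +0.434455+0.104242i
d^4_{-2,3}: k∈[5..6] ⇒ +0.711656 -0.652773 = +0.058883;  D = -0.020546-0.055183i
d^4_{-1,3}: k∈[4..5] ⇒ +0.505589 -0.834761 = -0.329172;  D = +0.191923-0.267432i
d^4_{0,3}: k∈[3..4] ⇒ +0.272606 -0.750152 = -0.477545;  D = -0.477322-0.014597i
d^4_{1,3}: k∈[2..3] ⇒ +0.110239 -0.505589 = -0.395350;  D = +0.210451+0.334682i
d^4_{2,3}: k∈[1..2] ⇒ +0.031327 -0.258617 = -0.227290;  D = +0.092173-0.207761i
d^4_{3,3}: k∈[0..1] ⇒ +0.005047 -0.097222 = -0.092175;  D = -0.090777+0.015989i
d^4_{4,3}: single k=0 term ⇒ -0.023681;  D = +0.016421+0.017063i
Y_4^{m'}(θ=2.6635,φ=0.0518) and Σ D·Y over m':
  (-0.3633+0.3340i)·(+0.0194-0.0041i)  (+0.4345+0.1042i)·(-0.1069+0.0168i)  (-0.0205-0.0552i)·(+0.3182-0.0331i)  (+0.1919-0.2674i)·(-0.4860+0.0252i)  (-0.4773-0.0146i)·(+0.1165+0.0000i)  (+0.2105+0.3347i)·(+0.4860+0.0252i)  (+0.0922-0.2078i)·(+0.3182+0.0331i)  (-0.0908+0.0160i)·(+0.1069+0.0168i)  (+0.0164+0.0171i)·(+0.0194+0.0041i)
Y_4^3(R⁻¹ n̂) = -0.084061+0.225807i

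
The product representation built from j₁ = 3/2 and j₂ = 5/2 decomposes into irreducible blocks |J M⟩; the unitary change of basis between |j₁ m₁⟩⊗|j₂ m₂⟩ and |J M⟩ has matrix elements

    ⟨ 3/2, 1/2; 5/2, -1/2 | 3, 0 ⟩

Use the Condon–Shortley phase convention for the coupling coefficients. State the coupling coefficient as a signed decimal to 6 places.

√[7·1!2!4!/8! · 2!1!2!3!3!3!] = √(36/5)
  +(−1)^0/∏(0,1,1,2,1,2)! = 1/4  (running 1/4)
  +(−1)^1/∏(1,0,0,1,2,3)! = -1/12  (running 1/6)
⟨..|..⟩ = √(36/5)·(1/6) = +0.447214

+√(1/5) = +0.447214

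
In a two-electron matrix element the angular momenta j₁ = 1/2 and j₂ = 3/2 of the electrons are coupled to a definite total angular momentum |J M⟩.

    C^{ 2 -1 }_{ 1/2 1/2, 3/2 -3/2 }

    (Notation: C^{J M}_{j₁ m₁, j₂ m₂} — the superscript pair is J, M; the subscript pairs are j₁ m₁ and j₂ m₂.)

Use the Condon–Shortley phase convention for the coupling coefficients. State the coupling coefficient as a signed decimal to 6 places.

√[5·0!1!3!/5! · 1!0!0!3!1!3!] = √(9)
  +(−1)^0/∏(0,0,0,0,1,3)! = 1/6  (running 1/6)
⟨..|..⟩ = √(9)·(1/6) = +0.500000

+√(1/4) ≈ +0.500000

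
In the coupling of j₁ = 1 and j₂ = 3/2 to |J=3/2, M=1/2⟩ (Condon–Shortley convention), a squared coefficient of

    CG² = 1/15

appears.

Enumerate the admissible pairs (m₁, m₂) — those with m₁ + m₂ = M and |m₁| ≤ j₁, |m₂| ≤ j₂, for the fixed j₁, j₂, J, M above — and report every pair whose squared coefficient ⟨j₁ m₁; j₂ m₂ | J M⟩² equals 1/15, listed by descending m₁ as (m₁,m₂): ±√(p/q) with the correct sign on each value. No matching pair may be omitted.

(0,1/2): −√(1/15)

Admissible pairs with m₁+m₂ = M = 1/2: (-1,3/2), (0,1/2), (1,-1/2)
  (m₁,m₂)=(1,-1/2): CG² = 8/15, CG = +√(8/15)
  (m₁,m₂)=(0,1/2): CG² = 1/15, CG = −√(1/15)   ← matches the target
  (m₁,m₂)=(-1,3/2): CG² = 2/5, CG = −√(2/5)
Pairs with CG² = 1/15: (0,1/2): −√(1/15)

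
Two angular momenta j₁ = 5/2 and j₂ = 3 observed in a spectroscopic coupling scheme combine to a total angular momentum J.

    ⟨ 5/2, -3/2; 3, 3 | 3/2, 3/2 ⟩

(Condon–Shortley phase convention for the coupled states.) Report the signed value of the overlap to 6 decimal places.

+0.462910

j₁+j₂−J=4  J+j₁−j₂=1  J−j₁+j₂=2  j₁+j₂+J+1=8
(j₁±m₁, j₂±m₂, J±M) = (1,4,6,0,3,0)
P² = 3456/7
sum k=4..4:
  [4] +1/48 = 1/48
S = 1/48
C² = P²·S² = 3/14 ; C = +0.462910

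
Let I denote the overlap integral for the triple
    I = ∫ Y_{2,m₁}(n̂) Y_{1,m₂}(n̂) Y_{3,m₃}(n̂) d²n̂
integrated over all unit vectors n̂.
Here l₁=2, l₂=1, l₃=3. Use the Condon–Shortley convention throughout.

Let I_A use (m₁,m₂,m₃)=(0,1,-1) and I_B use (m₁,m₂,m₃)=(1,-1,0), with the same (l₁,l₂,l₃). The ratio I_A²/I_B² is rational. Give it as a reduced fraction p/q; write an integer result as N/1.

2/1

Same 2,1,3: normalisation and zero-m 3j drop out of the ratio.
A: Δ: 0! 4! 2! / 7! → 1/105; sum: t=0:+1/8 = 1/8; 3j²(2 1 3; 0 1 -1) = Δ·Π!·Σ² = 2/35  (sign +1)
B: Δ: 0! 4! 2! / 7! → 1/105; sum: t=0:+1/12 = 1/12; 3j²(2 1 3; 1 -1 0) = Δ·Π!·Σ² = 1/35  (sign -1)
I_A²/I_B² = (2/35)/(1/35) = 2/1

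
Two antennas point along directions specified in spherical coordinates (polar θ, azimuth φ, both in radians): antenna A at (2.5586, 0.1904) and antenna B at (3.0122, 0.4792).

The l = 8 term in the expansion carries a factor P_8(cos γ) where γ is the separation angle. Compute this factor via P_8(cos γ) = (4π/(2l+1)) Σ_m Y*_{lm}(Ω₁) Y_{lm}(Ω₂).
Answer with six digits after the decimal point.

Term-by-term m-sum for l=8 (normalisation 4π/17 = 0.739198):
  [-8]  conj(Y_{8,-8})(Ω₁) = (0.000207, 0.004344) ; Y_{8,-8}(Ω₂) = (-0.000000, 0.000000) ; Δ = (-0.000000, -0.000000)
  [-7]  conj(Y_{8,-7})(Ω₁) = (-0.006219, -0.025635) ; Y_{8,-7}(Ω₂) = (0.000001, -0.000000) ; Δ = (-0.000000, -0.000000)
  [-6]  conj(Y_{8,-6})(Ω₁) = (0.041154, 0.090116) ; Y_{8,-6}(Ω₂) = (-0.000023, -0.000006) ; Δ = (-0.000000, -0.000002)
  [-5]  conj(Y_{8,-5})(Ω₁) = (-0.148422, -0.208430) ; Y_{8,-5}(Ω₂) = (0.000249, 0.000230) ; Δ = (0.000011, -0.000086)
  [-4]  conj(Y_{8,-4})(Ω₁) = (0.324984, 0.309873) ; Y_{8,-4}(Ω₂) = (-0.001218, -0.003377) ; Δ = (0.000651, -0.001475)
  [-3]  conj(Y_{8,-3})(Ω₁) = (-0.391224, -0.251425) ; Y_{8,-3}(Ω₂) = (-0.003743, 0.027932) ; Δ = (0.008487, -0.009987)
  [-2]  conj(Y_{8,-2})(Ω₁) = (0.086047, 0.034448) ; Y_{8,-2}(Ω₂) = (0.089979, -0.128086) ; Δ = (0.012155, -0.007922)
  [-1]  conj(Y_{8,-1})(Ω₁) = (0.377425, 0.072743) ; Y_{8,-1}(Ω₂) = (-0.486074, 0.252561) ; Δ = (-0.201829, 0.059965)
  [+0]  conj(Y_{8,0})(Ω₁) = (-0.228772, -0.000000) ; Y_{8,0}(Ω₂) = (0.837907, 0.000000) ; Δ = (-0.191689, -0.000000)
  [+1]  conj(Y_{8,1})(Ω₁) = (-0.377425, 0.072743) ; Y_{8,1}(Ω₂) = (0.486074, 0.252561) ; Δ = (-0.201829, -0.059965)
  [+2]  conj(Y_{8,2})(Ω₁) = (0.086047, -0.034448) ; Y_{8,2}(Ω₂) = (0.089979, 0.128086) ; Δ = (0.012155, 0.007922)
  [+3]  conj(Y_{8,3})(Ω₁) = (0.391224, -0.251425) ; Y_{8,3}(Ω₂) = (0.003743, 0.027932) ; Δ = (0.008487, 0.009987)
  [+4]  conj(Y_{8,4})(Ω₁) = (0.324984, -0.309873) ; Y_{8,4}(Ω₂) = (-0.001218, 0.003377) ; Δ = (0.000651, 0.001475)
  [+5]  conj(Y_{8,5})(Ω₁) = (0.148422, -0.208430) ; Y_{8,5}(Ω₂) = (-0.000249, 0.000230) ; Δ = (0.000011, 0.000086)
  [+6]  conj(Y_{8,6})(Ω₁) = (0.041154, -0.090116) ; Y_{8,6}(Ω₂) = (-0.000023, 0.000006) ; Δ = (-0.000000, 0.000002)
  [+7]  conj(Y_{8,7})(Ω₁) = (0.006219, -0.025635) ; Y_{8,7}(Ω₂) = (-0.000001, -0.000000) ; Δ = (-0.000000, 0.000000)
  [+8]  conj(Y_{8,8})(Ω₁) = (0.000207, -0.004344) ; Y_{8,8}(Ω₂) = (-0.000000, -0.000000) ; Δ = (-0.000000, 0.000000)
Accumulated sum (-0.552740, -0.000000); after 4π/(2l+1) scaling, (-0.408585, -0.000000) ⇒ P_8 = -0.408585

-0.408585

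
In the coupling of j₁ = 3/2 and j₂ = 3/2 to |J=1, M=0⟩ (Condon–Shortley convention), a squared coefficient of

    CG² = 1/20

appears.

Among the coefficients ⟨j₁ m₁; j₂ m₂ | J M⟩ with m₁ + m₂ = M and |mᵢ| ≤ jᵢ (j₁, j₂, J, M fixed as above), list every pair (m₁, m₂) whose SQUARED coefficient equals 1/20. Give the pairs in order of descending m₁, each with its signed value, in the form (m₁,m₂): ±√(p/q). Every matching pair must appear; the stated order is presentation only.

Admissible pairs with m₁+m₂ = M = 0: (-3/2,3/2), (-1/2,1/2), (1/2,-1/2), (3/2,-3/2)
  (m₁,m₂)=(3/2,-3/2): CG² = 9/20, CG = +√(9/20)
  (m₁,m₂)=(1/2,-1/2): CG² = 1/20, CG = −√(1/20)   ← matches the target
  (m₁,m₂)=(-1/2,1/2): CG² = 1/20, CG = −√(1/20)   ← matches the target
  (m₁,m₂)=(-3/2,3/2): CG² = 9/20, CG = +√(9/20)
Pairs with CG² = 1/20: (1/2,-1/2): −√(1/20); (-1/2,1/2): −√(1/20)

(1/2,-1/2): −√(1/20); (-1/2,1/2): −√(1/20)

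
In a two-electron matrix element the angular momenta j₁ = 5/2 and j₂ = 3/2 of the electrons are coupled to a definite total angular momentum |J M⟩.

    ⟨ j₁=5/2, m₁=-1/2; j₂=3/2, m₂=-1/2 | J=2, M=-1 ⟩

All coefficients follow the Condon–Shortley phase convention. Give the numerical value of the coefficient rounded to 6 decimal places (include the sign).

-0.545545

triangle: 2!×3!×1!/7! = 12/5040
(j±m)!: 2!×3!×1!×2!×1!×3! = 144
prefactor² = (2J+1)×Δ×N² = 12/7
  k=0: +1/(0!×2!×3!×1!×0!×0!) = 1/12
  k=1: −1/(1!×1!×2!×0!×1!×1!) = -1/2
Σ = -5/12  ⇒  CG² = 12/7×(-5/12)² = 25/84
CG = −√(25/84) = -0.545545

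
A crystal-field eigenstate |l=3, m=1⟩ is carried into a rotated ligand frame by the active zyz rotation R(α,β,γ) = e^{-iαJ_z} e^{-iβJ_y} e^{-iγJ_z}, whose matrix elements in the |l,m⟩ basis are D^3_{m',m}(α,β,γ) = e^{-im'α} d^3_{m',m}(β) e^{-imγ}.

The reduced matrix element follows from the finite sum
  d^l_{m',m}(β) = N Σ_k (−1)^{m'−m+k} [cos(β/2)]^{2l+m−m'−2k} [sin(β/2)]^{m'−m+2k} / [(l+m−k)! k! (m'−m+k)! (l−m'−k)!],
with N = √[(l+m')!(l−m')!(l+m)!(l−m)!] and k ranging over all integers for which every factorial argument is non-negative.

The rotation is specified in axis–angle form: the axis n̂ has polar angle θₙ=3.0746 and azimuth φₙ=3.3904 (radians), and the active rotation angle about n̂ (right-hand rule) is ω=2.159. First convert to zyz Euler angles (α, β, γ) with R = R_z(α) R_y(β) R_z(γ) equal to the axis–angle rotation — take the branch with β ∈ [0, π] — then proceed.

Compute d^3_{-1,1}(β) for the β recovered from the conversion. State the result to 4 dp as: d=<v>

Axis–angle → zyz. n̂ = (sinθₙcosφₙ, sinθₙsinφₙ, cosθₙ) = (-0.064881, -0.016484, -0.997757), ω = 2.1590.
R = I cosω + sinω [n̂]ₓ + (1−cosω) n̂n̂ᵀ gives
  R = [-0.548322, +0.831736, +0.086941; -0.828410, -0.554445, +0.079551; +0.114369, -0.028403, +0.993032]
β = atan2(√(R₁₃²+R₂₃²), R₃₃) = 0.118118; α = atan2(R₂₃, R₁₃) mod 2π = 0.741038; γ = atan2(R₃₂, −R₃₁) mod 2π = 3.385016
d^3_{-1,1}(β=0.1181) via the finite sum:
c=cos(0.118118/2)=0.998257, s=sin(0.118118/2)=0.059025; N=√[2·24·24·2]=48.000000
Admissible k: 2..4 (factorial args all ≥0)
  k=2: (−1)^0·48.0000/(8)·0.9983^4·0.0590^2 = +0.020758
  k=3: (−1)^1·48.0000/(6)·0.9983^2·0.0590^4 = -0.000097
  k=4: (−1)^2·48.0000/(48)·0.9983^0·0.0590^6 = +0.000000
d^3_{-1,1}(0.1181) = +0.020758 -0.000097 +0.000000 = +0.020661

d=0.0207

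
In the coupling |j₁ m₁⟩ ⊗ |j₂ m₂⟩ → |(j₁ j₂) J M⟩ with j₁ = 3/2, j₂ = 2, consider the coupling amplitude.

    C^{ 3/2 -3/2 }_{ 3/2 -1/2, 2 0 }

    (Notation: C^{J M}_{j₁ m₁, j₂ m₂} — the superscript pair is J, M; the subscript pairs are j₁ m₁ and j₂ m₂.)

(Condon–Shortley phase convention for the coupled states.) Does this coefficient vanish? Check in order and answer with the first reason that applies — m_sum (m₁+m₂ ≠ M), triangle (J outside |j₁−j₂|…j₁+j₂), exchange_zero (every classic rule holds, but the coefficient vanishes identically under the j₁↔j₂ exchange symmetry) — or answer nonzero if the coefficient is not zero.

m-sum: m₁+m₂ = -1/2+0 = -1/2, M = -3/2  ✗ ⇒ coefficient is 0

m_sum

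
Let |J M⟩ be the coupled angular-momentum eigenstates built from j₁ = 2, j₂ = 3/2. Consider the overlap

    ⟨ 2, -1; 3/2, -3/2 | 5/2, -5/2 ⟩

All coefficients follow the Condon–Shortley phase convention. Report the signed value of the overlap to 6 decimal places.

triangle: 1!*3!*2!/7! = 12/5040
(j±m)!: 1!*3!*0!*3!*0!*5! = 4320
prefactor² = (2J+1)*Δ*N² = 432/7
  k=0: +1/(0!*1!*3!*0!*0!*2!) = 1/12
Σ = 1/12  ⇒  CG² = 432/7*(1/12)² = 3/7
CG = +√(3/7) = +0.654654

+0.654654  (= +√(3/7))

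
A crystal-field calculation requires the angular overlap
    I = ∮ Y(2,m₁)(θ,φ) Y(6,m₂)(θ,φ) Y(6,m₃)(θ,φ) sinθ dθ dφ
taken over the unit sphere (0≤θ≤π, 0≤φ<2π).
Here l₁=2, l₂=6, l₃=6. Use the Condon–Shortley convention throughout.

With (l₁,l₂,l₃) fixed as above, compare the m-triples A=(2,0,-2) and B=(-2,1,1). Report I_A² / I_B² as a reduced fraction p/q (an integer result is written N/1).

20/21

Same 2,6,6: normalisation and zero-m 3j drop out of the ratio.
A: Δ: 2! 2! 10! / 15! → 1/90090; sum: t=0:+1/69120 = 1/69120; 3j²(2 6 6; 2 0 -2) = Δ·Π!·Σ² = 4/143  (sign +1)
B: Δ: 2! 2! 10! / 15! → 1/90090; sum: t=2:+1/57600 = 1/57600; 3j²(2 6 6; -2 1 1) = Δ·Π!·Σ² = 21/715  (sign -1)
I_A²/I_B² = (4/143)/(21/715) = 20/21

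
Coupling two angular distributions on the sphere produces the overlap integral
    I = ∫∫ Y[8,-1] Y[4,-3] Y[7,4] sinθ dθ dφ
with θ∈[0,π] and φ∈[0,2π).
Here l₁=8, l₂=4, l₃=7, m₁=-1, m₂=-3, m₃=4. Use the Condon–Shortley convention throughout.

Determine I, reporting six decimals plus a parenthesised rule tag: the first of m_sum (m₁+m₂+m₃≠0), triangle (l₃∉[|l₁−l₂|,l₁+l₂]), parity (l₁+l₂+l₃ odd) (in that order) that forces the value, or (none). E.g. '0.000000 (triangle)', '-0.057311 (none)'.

0.000000 (parity)

l₁+l₂+l₃=19 is odd: 3j(l;000)=0 ⇒ I=0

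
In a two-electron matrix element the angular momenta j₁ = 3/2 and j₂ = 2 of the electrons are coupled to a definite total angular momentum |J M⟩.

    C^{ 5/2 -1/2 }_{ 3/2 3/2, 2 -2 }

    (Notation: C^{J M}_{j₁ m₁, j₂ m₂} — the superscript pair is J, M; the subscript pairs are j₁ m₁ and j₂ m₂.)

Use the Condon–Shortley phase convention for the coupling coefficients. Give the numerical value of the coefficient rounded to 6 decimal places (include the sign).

+0.414039  (= +√(6/35))

j₁+j₂−J=1  J+j₁−j₂=2  J−j₁+j₂=3  j₁+j₂+J+1=7
(j₁±m₁, j₂±m₂, J±M) = (3,0,0,4,2,3)
P² = 864/35
sum k=0..0:
  [0] +1/12 = 1/12
S = 1/12
C² = P²·S² = 6/35 ; C = +0.414039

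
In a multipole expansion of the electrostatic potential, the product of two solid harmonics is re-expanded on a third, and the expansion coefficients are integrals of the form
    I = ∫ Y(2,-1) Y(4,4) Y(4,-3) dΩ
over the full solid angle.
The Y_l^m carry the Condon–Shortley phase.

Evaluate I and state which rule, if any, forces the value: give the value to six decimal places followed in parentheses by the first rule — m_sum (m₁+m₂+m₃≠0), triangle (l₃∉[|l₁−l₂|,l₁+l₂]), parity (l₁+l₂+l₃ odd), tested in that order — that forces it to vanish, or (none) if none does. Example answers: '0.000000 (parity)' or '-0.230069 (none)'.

0.198645 (none)

m-sum 0 ✓  L=10 even ✓  2≤4≤6 ✓
Π(2lᵢ+1) = 5×9×9 = 405
triangle coeff Δ(2,4,4) = 1/13860
Σ_t [0,2]: t=0:+1/192 t=1:−1/36 t=2:+1/192 = -5/288
(3j)²=20/693 [(2 4 4; 0 0 0)], sign=-1
Σ_t [2,2]: t=2:+1/1440 = 1/1440
(3j)²=7/165 [(2 4 4; -1 4 -3)], sign=-1
⇒ 4πI² = 60/121
I = (+1)√(60/121/(4π)) = 0.19864517
No selection rule forces the value: the integral is nonzero (none).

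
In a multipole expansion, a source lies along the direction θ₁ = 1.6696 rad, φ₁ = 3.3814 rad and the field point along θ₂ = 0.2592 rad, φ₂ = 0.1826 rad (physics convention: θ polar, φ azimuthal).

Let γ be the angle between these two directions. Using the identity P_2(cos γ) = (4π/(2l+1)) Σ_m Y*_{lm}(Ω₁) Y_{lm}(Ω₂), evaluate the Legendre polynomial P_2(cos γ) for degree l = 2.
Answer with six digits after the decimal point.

Expand P_2 via completeness: Σ_{m} conj(Y_{2,m}) at Ω₁ times Y_{2,m} at Ω₂ —
  m=-2: Y*=0.33936 + 0.17651j  Y=0.02370 - 0.00906j  product 0.00964 + 0.00111j
  m=-1: Y*=0.07366 + 0.01801j  Y=0.18821 - 0.03475j  product 0.01449 + 0.00083j
  m=+0: Y*=-0.30618 + 0.00000j  Y=0.56863 + 0.00000j  product -0.17410 + 0.00000j
  m=+1: Y*=-0.07366 + 0.01801j  Y=-0.18821 - 0.03475j  product 0.01449 - 0.00083j
  m=+2: Y*=0.33936 - 0.17651j  Y=0.02370 + 0.00906j  product 0.00964 - 0.00111j
Accumulated sum -0.12584 + 0.00000j; after 4π/(2l+1) scaling, -0.31626 + 0.00000j ⇒ P_2 = -0.316263

-0.316263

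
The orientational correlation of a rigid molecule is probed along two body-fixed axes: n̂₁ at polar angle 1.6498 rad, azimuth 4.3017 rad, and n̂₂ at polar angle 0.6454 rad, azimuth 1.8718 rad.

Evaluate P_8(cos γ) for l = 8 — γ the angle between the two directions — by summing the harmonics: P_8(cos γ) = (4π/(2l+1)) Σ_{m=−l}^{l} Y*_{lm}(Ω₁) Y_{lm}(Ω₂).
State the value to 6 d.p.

-0.024757

Addition theorem: P_8(cos γ) = (4π/17) Σ_m Y*_{lm}(Ω₁) Y_{lm}(Ω₂), m = −8…8:
  [-8]  conj(Y_{8,-8})(Ω₁) = -0.49751 + 0.07210j ; Y_{8,-8}(Ω₂) = -0.00656 - 0.00591j ; Δ = 0.00369 + 0.00247j
  [-7]  conj(Y_{8,-7})(Ω₁) = -0.04197 + 0.15356j ; Y_{8,-7}(Ω₂) = 0.04034 - 0.02398j ; Δ = 0.00199 + 0.00720j
  [-6]  conj(Y_{8,-6})(Ω₁) = -0.26095 - 0.20993j ; Y_{8,-6}(Ω₂) = 0.03562 + 0.14864j ; Δ = 0.02191 - 0.04627j
  [-5]  conj(Y_{8,-5})(Ω₁) = -0.16266 + 0.08523j ; Y_{8,-5}(Ω₂) = -0.33549 - 0.02210j ; Δ = 0.05646 - 0.02500j
  [-4]  conj(Y_{8,-4})(Ω₁) = -0.02019 - 0.28010j ; Y_{8,-4}(Ω₂) = 0.17280 - 0.44980j ; Δ = -0.12948 - 0.03932j
  [-3]  conj(Y_{8,-3})(Ω₁) = -0.18290 - 0.06444j ; Y_{8,-3}(Ω₂) = 0.27318 + 0.21544j ; Δ = -0.03608 - 0.05701j
  [-2]  conj(Y_{8,-2})(Ω₁) = 0.17468 - 0.18772j ; Y_{8,-2}(Ω₂) = 0.09740 - 0.06692j ; Δ = 0.00445 - 0.02997j
  [-1]  conj(Y_{8,-1})(Ω₁) = -0.07905 - 0.18154j ; Y_{8,-1}(Ω₂) = 0.12240 + 0.39430j ; Δ = 0.06190 - 0.05339j
  [+0]  conj(Y_{8,0})(Ω₁) = 0.24914 + 0.00000j ; Y_{8,0}(Ω₂) = -0.01271 + 0.00000j ; Δ = -0.00317 + 0.00000j
  [+1]  conj(Y_{8,1})(Ω₁) = 0.07905 - 0.18154j ; Y_{8,1}(Ω₂) = -0.12240 + 0.39430j ; Δ = 0.06190 + 0.05339j
  [+2]  conj(Y_{8,2})(Ω₁) = 0.17468 + 0.18772j ; Y_{8,2}(Ω₂) = 0.09740 + 0.06692j ; Δ = 0.00445 + 0.02997j
  [+3]  conj(Y_{8,3})(Ω₁) = 0.18290 - 0.06444j ; Y_{8,3}(Ω₂) = -0.27318 + 0.21544j ; Δ = -0.03608 + 0.05701j
  [+4]  conj(Y_{8,4})(Ω₁) = -0.02019 + 0.28010j ; Y_{8,4}(Ω₂) = 0.17280 + 0.44980j ; Δ = -0.12948 + 0.03932j
  [+5]  conj(Y_{8,5})(Ω₁) = 0.16266 + 0.08523j ; Y_{8,5}(Ω₂) = 0.33549 - 0.02210j ; Δ = 0.05646 + 0.02500j
  [+6]  conj(Y_{8,6})(Ω₁) = -0.26095 + 0.20993j ; Y_{8,6}(Ω₂) = 0.03562 - 0.14864j ; Δ = 0.02191 + 0.04627j
  [+7]  conj(Y_{8,7})(Ω₁) = 0.04197 + 0.15356j ; Y_{8,7}(Ω₂) = -0.04034 - 0.02398j ; Δ = 0.00199 - 0.00720j
  [+8]  conj(Y_{8,8})(Ω₁) = -0.49751 - 0.07210j ; Y_{8,8}(Ω₂) = -0.00656 + 0.00591j ; Δ = 0.00369 - 0.00247j
Σ over m = -0.03349 - 0.00000j; ×(4π/17) → -0.02476 - 0.00000j. Real part: -0.024757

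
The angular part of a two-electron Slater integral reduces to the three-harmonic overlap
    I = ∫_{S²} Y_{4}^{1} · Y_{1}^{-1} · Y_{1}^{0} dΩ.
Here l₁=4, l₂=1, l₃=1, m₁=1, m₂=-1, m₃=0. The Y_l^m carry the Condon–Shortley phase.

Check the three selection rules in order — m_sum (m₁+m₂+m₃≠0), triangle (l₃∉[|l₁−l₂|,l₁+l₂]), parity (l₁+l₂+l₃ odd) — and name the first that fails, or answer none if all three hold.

triangle

m₁+m₂+m₃ = 1 − 1 + 0 = 0  ✓
triangle: need |l₁−l₂| ≤ l₃ ≤ l₁+l₂ = [3,5]; l₃=1 is outside  ✗
parity: l₁+l₂+l₃ = 6 is even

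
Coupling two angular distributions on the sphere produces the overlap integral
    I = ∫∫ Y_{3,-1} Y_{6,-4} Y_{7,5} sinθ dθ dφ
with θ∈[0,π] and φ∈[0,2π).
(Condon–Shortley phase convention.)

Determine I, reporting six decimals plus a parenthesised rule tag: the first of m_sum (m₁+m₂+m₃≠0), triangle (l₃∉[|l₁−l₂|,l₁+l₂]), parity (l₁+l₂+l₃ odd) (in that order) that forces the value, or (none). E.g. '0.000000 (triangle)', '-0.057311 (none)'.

-0.082471 (none)

Rules hold: Σm=0, L=16 even, 3≤7≤9.
N = 7·13·15 = 1365
Δ = 2!·4!·10!/17! = 1/2042040
Racah Σ t=0..2: t=0:+1/207360 t=1:−1/57600 t=2:+1/207360 = -1/129600
⇒ 3j(3 6 7; 0 0 0)² = 168/12155, sgn +1
Racah Σ t=0..2: t=0:+1/3870720 t=1:−1/2177280 t=2:+1/29030400 = -29/174182400
⇒ 3j(3 6 7; -1 -4 5)² = 841/185640, sgn -1
4πI² = N·(3j₀)²·(3jₘ)² = 17661/206635
I = -1·√(0.0854695/4π) = -0.08247091
No selection rule forces the value: the integral is nonzero (none).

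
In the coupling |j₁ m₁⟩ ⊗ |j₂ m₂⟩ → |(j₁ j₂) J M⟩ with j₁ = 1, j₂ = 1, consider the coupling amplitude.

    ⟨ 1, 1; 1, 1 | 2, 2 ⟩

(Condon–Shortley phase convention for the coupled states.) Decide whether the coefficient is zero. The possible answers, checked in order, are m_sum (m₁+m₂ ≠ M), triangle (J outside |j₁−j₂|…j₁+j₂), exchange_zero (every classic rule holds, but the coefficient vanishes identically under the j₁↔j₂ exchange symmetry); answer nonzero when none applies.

nonzero

m-sum: m₁+m₂ = 1+1 = 2, M = 2  ✓
triangle: |j₁−j₂| = 0 ≤ J = 2 ≤ j₁+j₂ = 2  ✓
exchange: j₁=j₂, m₁=m₂ with (−1)^(j₁+j₂−J) = (−1)^0 = +1 — symmetry imposes no zero
value check: CG = +1 = +1.000000 ≠ 0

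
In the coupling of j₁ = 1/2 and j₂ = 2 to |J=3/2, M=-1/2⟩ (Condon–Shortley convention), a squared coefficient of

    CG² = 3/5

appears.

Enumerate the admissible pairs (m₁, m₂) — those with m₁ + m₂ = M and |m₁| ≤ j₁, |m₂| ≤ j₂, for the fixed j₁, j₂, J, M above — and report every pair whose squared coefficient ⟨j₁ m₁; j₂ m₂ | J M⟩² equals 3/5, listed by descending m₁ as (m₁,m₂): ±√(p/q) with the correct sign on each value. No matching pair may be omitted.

(1/2,-1): +√(3/5)

Admissible pairs with m₁+m₂ = M = -1/2: (-1/2,0), (1/2,-1)
  (m₁,m₂)=(1/2,-1): CG² = 3/5, CG = +√(3/5)   ← matches the target
  (m₁,m₂)=(-1/2,0): CG² = 2/5, CG = −√(2/5)
Pairs with CG² = 3/5: (1/2,-1): +√(3/5)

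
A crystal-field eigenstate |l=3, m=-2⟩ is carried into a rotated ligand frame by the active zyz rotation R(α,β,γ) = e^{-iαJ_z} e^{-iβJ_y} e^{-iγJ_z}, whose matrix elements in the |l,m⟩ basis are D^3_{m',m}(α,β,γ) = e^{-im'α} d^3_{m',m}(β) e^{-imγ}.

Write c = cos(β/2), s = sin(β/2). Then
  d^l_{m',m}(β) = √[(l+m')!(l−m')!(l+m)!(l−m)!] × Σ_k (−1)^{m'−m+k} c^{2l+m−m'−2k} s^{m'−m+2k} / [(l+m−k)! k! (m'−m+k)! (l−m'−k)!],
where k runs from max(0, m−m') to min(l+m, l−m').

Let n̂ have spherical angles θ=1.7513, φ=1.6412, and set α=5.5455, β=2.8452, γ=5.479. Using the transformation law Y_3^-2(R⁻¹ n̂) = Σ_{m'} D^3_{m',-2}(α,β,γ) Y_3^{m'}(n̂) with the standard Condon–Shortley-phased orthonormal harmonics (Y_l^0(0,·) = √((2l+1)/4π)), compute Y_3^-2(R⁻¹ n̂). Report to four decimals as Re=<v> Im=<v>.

Need the full column D^3_{m',-2} for m'=−3..3 at α=5.5455, β=2.8452, γ=5.4790.
cos(β/2)=0.147654, sin(β/2)=0.989039
d^3_{-3,-2}: single k=1 term ⇒ +0.000170;  D = -0.000132+0.000107i
d^3_{-2,-2}: k∈[0..1] ⇒ +0.000010 -0.002325 = -0.002314;  D = +0.002311+0.000134i
d^3_{-1,-2}: k∈[0..1] ⇒ -0.000220 +0.019697 = +0.019478;  D = -0.013633-0.013912i
d^3_{0,-2}: k∈[0..1] ⇒ +0.002547 -0.114263 = -0.111717;  D = +0.004197+0.111638i
d^3_{1,-2}: k∈[0..1] ⇒ -0.019697 +0.441890 = +0.422192;  D = +0.272019-0.322880i
d^3_{2,-2}: k∈[0..1] ⇒ +0.104308 -0.936010 = -0.831702;  D = -0.824357+0.110291i
d^3_{3,-2}: single k=0 term ⇒ -0.342286;  D = -0.281592-0.194591i
Y_3^{m'}(θ=1.7513,φ=1.6412) and Σ D·Y over m':
  (-0.0001+0.0001i)·(+0.0833+0.3884i)  (+0.0023+0.0001i)·(+0.1758-0.0249i)  (-0.0136-0.0139i)·(+0.0188+0.2660i)  (+0.0042+0.1116i)·(+0.1902+0.0000i)  (+0.2720-0.3229i)·(-0.0188+0.2660i)  (-0.8244+0.1103i)·(+0.1758+0.0249i)  (-0.2816-0.1946i)·(-0.0833+0.3884i)
Y_3^-2(R⁻¹ n̂) = +0.036750+0.001376i

Re=0.0367 Im=0.0014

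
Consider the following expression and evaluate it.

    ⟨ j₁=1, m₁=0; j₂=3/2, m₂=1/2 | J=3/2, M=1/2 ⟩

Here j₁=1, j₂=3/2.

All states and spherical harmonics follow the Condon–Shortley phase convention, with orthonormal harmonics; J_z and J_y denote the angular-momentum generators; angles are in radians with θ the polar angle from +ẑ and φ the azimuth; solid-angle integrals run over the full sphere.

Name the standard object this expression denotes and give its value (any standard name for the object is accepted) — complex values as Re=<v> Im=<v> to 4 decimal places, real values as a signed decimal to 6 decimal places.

This is a Clebsch–Gordan (vector-coupling) coefficient.
triangle: 1!×1!×2!/5! = 2/120
(j±m)!: 1!×1!×2!×1!×2!×1! = 4
prefactor² = (2J+1)×Δ×N² = 4/15
  k=0: +1/(0!×1!×1!×2!×0!×0!) = 1/2
  k=1: −1/(1!×0!×0!×1!×1!×1!) = -1
Σ = -1/2  ⇒  CG² = 4/15×(-1/2)² = 1/15
CG = −√(1/15) = -0.258199

Clebsch–Gordan coefficient, −√(1/15) ≈ -0.258199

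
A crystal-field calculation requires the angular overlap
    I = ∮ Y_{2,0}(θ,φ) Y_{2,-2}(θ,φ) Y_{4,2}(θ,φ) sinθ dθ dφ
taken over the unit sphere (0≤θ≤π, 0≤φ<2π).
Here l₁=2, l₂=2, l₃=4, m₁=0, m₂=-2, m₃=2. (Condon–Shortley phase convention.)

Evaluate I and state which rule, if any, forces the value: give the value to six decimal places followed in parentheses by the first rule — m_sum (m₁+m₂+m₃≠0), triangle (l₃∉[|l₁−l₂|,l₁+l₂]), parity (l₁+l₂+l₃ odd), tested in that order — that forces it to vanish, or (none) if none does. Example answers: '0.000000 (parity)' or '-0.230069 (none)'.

m-sum 0 ✓  L=8 even ✓  0≤4≤4 ✓
Π(2lᵢ+1) = 5×5×9 = 225
triangle coeff Δ(2,2,4) = 1/630
Σ_t [0,0]: t=0:+1/16 = 1/16
(3j)²=2/35 [(2 2 4; 0 0 0)], sign=+1
Σ_t [0,0]: t=0:+1/96 = 1/96
(3j)²=1/42 [(2 2 4; 0 -2 2)], sign=+1
⇒ 4πI² = 15/49
I = (+1)√(15/49/(4π)) = 0.15607835
No selection rule forces the value: the integral is nonzero (none).

0.156078 (none)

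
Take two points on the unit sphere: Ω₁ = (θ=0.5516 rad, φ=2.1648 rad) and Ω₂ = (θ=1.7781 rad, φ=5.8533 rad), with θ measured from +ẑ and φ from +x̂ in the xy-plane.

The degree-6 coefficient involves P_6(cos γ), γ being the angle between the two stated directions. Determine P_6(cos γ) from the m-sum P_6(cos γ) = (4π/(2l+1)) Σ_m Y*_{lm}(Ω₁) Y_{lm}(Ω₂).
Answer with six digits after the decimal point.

Addition theorem: P_6(cos γ) = (4π/13) Σ_m Y*_{lm}(Ω₁) Y_{lm}(Ω₂), m = −6…6:
  [-6]  conj(Y_{6,-6})(Ω₁) = +0.009126+0.004102i ; Y_{6,-6}(Ω₂) = -0.358936+0.226177i ; Δ = -0.004204+0.000592i
  [-5]  conj(Y_{6,-5})(Ω₁) = -0.009618-0.055505i ; Y_{6,-5}(Ω₂) = +0.169043-0.258788i ; Δ = -0.015990-0.006894i
  [-4]  conj(Y_{6,-4})(Ω₁) = -0.135400+0.130136i ; Y_{6,-4}(Ω₂) = +0.025894-0.172795i ; Δ = +0.018981+0.026766i
  [-3]  conj(Y_{6,-3})(Ω₁) = +0.388714+0.083345i ; Y_{6,-3}(Ω₂) = +0.088334+0.305878i ; Δ = +0.008843+0.126261i
  [-2]  conj(Y_{6,-2})(Ω₁) = -0.177290-0.440307i ; Y_{6,-2}(Ω₂) = +0.060391+0.070115i ; Δ = +0.020166-0.039021i
  [-1]  conj(Y_{6,-1})(Ω₁) = -0.061979+0.091771i ; Y_{6,-1}(Ω₂) = -0.285748-0.131010i ; Δ = +0.029733-0.018103i
  [+0]  conj(Y_{6,0})(Ω₁) = -0.407680-0.000000i ; Y_{6,0}(Ω₂) = -0.069904+0.000000i ; Δ = +0.028498+0.000000i
  [+1]  conj(Y_{6,1})(Ω₁) = +0.061979+0.091771i ; Y_{6,1}(Ω₂) = +0.285748-0.131010i ; Δ = +0.029733+0.018103i
  [+2]  conj(Y_{6,2})(Ω₁) = -0.177290+0.440307i ; Y_{6,2}(Ω₂) = +0.060391-0.070115i ; Δ = +0.020166+0.039021i
  [+3]  conj(Y_{6,3})(Ω₁) = -0.388714+0.083345i ; Y_{6,3}(Ω₂) = -0.088334+0.305878i ; Δ = +0.008843-0.126261i
  [+4]  conj(Y_{6,4})(Ω₁) = -0.135400-0.130136i ; Y_{6,4}(Ω₂) = +0.025894+0.172795i ; Δ = +0.018981-0.026766i
  [+5]  conj(Y_{6,5})(Ω₁) = +0.009618-0.055505i ; Y_{6,5}(Ω₂) = -0.169043-0.258788i ; Δ = -0.015990+0.006894i
  [+6]  conj(Y_{6,6})(Ω₁) = +0.009126-0.004102i ; Y_{6,6}(Ω₂) = -0.358936-0.226177i ; Δ = -0.004204-0.000592i
Total Σ_m = +0.143557-0.000000i. Multiply by 0.966644: +0.138769-0.000000i. P_6(cos γ) = 0.138769

0.138769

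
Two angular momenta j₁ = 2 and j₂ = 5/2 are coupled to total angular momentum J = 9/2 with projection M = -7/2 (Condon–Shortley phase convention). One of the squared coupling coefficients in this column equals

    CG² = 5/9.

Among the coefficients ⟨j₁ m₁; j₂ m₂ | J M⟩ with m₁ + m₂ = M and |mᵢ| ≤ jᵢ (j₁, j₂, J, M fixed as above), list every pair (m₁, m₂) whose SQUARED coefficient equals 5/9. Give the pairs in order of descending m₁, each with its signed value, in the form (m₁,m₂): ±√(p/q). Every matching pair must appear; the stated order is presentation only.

Admissible pairs with m₁+m₂ = M = -7/2: (-2,-3/2), (-1,-5/2)
  (m₁,m₂)=(-1,-5/2): CG² = 4/9, CG = +√(4/9)
  (m₁,m₂)=(-2,-3/2): CG² = 5/9, CG = +√(5/9)   ← matches the target
Pairs with CG² = 5/9: (-2,-3/2): +√(5/9)

(-2,-3/2): +√(5/9)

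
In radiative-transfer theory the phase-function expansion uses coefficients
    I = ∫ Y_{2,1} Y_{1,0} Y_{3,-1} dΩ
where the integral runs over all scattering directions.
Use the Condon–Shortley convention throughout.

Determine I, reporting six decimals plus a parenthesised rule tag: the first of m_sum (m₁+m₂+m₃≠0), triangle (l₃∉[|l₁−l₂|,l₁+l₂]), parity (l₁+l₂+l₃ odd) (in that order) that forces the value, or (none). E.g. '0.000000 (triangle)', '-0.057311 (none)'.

-0.233597 (none)

Rules hold: Σm=0, L=6 even, 1≤3≤3.
N = 5·3·7 = 105
Δ = 0!·4!·2!/7! = 1/105
Racah Σ t=0..0: t=0:+1/4 = 1/4
⇒ 3j(2 1 3; 0 0 0)² = 3/35, sgn -1
Racah Σ t=0..0: t=0:+1/6 = 1/6
⇒ 3j(2 1 3; 1 0 -1)² = 8/105, sgn +1
4πI² = N·(3j₀)²·(3jₘ)² = 24/35
I = -1·√(0.685714/4π) = -0.23359668
No selection rule forces the value: the integral is nonzero (none).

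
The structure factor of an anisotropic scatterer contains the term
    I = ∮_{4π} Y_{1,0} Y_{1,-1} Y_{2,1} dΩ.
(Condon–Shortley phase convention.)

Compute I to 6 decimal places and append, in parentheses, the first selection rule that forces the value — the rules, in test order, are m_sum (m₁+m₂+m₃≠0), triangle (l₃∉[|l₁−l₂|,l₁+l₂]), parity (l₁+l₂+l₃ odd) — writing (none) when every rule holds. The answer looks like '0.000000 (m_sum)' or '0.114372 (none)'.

Rules hold: Σm=0, L=4 even, 0≤2≤2.
N = 3·3·5 = 45
Δ = 0!·2!·2!/5! = 1/30
Racah Σ t=0..0: t=0:+1/1 = 1/1
⇒ 3j(1 1 2; 0 0 0)² = 2/15, sgn +1
Racah Σ t=0..0: t=0:+1/2 = 1/2
⇒ 3j(1 1 2; 0 -1 1)² = 1/10, sgn -1
4πI² = N·(3j₀)²·(3jₘ)² = 3/5
I = -1·√(0.6/4π) = -0.21850969
No selection rule forces the value: the integral is nonzero (none).

-0.218510 (none)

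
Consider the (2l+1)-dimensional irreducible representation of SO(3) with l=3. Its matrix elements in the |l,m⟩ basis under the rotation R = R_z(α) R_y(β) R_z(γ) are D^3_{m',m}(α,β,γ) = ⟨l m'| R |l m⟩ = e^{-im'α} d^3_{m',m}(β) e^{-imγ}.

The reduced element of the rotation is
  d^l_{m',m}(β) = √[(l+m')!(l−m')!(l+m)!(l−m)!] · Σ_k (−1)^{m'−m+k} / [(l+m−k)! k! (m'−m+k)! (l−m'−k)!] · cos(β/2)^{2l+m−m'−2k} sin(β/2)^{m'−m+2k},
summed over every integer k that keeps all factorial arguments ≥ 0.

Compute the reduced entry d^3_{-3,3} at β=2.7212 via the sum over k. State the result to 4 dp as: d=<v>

d^3_{-3,3}(β=2.7212) via the finite sum:
Half-angle: c=0.208652, s=0.977990. N=√(1·720·720·1)=720.000000
k: max(0,(3)−(-3))=6 … min(3+(3),3−(-3))=6
  k=6: (−1)^0·720.0000/(720)·0.2087^0·0.9780^6 = +0.874997
d^3_{-3,3}(2.7212) = +0.874997

d=0.8750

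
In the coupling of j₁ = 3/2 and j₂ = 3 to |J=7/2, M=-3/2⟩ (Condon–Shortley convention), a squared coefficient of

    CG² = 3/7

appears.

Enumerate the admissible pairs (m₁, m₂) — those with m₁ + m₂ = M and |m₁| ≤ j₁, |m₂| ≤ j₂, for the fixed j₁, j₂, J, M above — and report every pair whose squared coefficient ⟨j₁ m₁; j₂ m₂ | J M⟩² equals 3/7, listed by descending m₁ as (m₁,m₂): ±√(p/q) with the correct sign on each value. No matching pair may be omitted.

(1/2,-2): +√(3/7)

Admissible pairs with m₁+m₂ = M = -3/2: (-3/2,0), (-1/2,-1), (1/2,-2), (3/2,-3)
  (m₁,m₂)=(3/2,-3): CG² = 2/21, CG = +√(2/21)
  (m₁,m₂)=(1/2,-2): CG² = 3/7, CG = +√(3/7)   ← matches the target
  (m₁,m₂)=(-1/2,-1): CG² = 0/1, CG = 0
  (m₁,m₂)=(-3/2,0): CG² = 10/21, CG = −√(10/21)
Pairs with CG² = 3/7: (1/2,-2): +√(3/7)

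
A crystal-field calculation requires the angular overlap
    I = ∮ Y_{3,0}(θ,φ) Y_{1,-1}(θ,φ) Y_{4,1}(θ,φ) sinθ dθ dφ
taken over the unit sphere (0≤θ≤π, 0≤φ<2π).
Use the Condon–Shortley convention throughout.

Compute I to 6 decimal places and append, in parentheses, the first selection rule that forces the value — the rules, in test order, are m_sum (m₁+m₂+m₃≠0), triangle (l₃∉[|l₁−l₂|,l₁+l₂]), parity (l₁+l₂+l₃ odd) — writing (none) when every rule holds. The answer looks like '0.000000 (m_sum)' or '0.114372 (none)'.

-0.194664 (none)

m-sum 0 ✓  L=8 even ✓  2≤4≤4 ✓
Π(2lᵢ+1) = 7×3×9 = 189
triangle coeff Δ(3,1,4) = 1/252
Σ_t [0,0]: t=0:+1/36 = 1/36
(3j)²=4/63 [(3 1 4; 0 0 0)], sign=+1
Σ_t [0,0]: t=0:+1/72 = 1/72
(3j)²=5/126 [(3 1 4; 0 -1 1)], sign=-1
⇒ 4πI² = 10/21
I = (-1)√(10/21/(4π)) = -0.19466390
No selection rule forces the value: the integral is nonzero (none).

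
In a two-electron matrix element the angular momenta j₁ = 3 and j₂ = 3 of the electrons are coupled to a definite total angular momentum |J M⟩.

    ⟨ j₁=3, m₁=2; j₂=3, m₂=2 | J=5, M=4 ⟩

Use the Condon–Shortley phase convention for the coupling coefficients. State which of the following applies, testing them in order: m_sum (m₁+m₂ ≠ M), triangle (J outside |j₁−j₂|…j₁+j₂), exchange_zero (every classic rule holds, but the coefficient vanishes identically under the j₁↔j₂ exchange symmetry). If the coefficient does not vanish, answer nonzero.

exchange_zero

m-sum: m₁+m₂ = 2+2 = 4, M = 4  ✓
triangle: |j₁−j₂| = 0 ≤ J = 5 ≤ j₁+j₂ = 6  ✓
exchange: j₁=j₂ and m₁=m₂, and (−1)^(j₁+j₂−J) = (−1)^1 = −1 forces ⟨j₁m₁;j₂m₂|JM⟩ = −⟨j₂m₂;j₁m₁|JM⟩ = −⟨j₁m₁;j₂m₂|JM⟩ ⇒ the coefficient vanishes identically
Racah sum check: Σ_k collapses to 0 ⇒ CG = 0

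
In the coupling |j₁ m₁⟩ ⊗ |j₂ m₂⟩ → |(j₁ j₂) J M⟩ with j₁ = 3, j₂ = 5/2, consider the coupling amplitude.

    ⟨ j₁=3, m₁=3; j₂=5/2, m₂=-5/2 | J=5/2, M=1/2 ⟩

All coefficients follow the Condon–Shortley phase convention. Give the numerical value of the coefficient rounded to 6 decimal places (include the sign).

+√(5/21) ≈ +0.487950

j₁+j₂−J=3  J+j₁−j₂=3  J−j₁+j₂=2  j₁+j₂+J+1=9
(j₁±m₁, j₂±m₂, J±M) = (6,0,0,5,3,2)
P² = 8640/7
sum k=0..0:
  [0] +1/72 = 1/72
S = 1/72
C² = P²·S² = 5/21 ; C = +0.487950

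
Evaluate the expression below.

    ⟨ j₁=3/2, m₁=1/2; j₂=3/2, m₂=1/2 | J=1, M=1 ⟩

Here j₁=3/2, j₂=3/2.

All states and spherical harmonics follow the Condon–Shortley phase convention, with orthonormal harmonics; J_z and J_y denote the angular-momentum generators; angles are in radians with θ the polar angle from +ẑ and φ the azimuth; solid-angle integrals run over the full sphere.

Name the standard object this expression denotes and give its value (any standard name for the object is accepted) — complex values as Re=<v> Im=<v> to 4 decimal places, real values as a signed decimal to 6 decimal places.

This is a Clebsch–Gordan (vector-coupling) coefficient.
j₁+j₂−J=2  J+j₁−j₂=1  J−j₁+j₂=1  j₁+j₂+J+1=5
(j₁±m₁, j₂±m₂, J±M) = (2,1,2,1,2,0)
P² = 2/5
sum k=1..1:
  [1] −1/1 = -1
S = -1
C² = P²·S² = 2/5 ; C = -0.632456

Clebsch–Gordan coefficient, −√(2/5) ≈ -0.632456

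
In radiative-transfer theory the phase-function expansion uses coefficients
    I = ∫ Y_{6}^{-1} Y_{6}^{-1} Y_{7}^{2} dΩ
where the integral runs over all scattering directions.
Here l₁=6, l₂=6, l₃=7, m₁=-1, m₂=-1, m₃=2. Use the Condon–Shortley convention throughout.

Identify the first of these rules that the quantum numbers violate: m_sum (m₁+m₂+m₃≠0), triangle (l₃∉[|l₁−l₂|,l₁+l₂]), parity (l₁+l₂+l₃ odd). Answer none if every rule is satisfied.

parity

m₁+m₂+m₃ = -1 − 1 + 2 = 0  ✓
triangle: |6−6|=0 ≤ l₃=7 ≤ 6+6=12  ✓
parity: l₁+l₂+l₃ = 19 is odd  ✗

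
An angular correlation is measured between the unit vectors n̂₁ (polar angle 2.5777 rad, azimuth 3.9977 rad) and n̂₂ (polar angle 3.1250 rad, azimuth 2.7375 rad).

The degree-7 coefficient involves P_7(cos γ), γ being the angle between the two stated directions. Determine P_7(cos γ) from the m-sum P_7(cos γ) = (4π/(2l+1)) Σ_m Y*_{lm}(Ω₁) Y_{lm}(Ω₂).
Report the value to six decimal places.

Summing Y*_{l m}(θ₁,φ₁)·Y_{l m}(θ₂,φ₂) over m ∈ [−7, 7]; prefactor 4π/(2·7+1) = 0.837758:
  term(m=-7) = (-0.000000, 0.000000)   from Y*(Ω₁)=(-0.005970, 0.001784), Y(Ω₂)=(0.000000, -0.000000)
  term(m=-6) = (0.000000, 0.000000)   from Y*(Ω₁)=(-0.015175, 0.033596), Y(Ω₂)=(0.000000, -0.000000)
  term(m=-5) = (0.000000, 0.000000)   from Y*(Ω₁)=(0.055508, 0.120442), Y(Ω₂)=(0.000000, -0.000000)
  term(m=-4) = (0.000000, -0.000000)   from Y*(Ω₁)=(0.305545, 0.088800), Y(Ω₂)=(0.000000, -0.000001)
  term(m=-3) = (-0.000016, -0.000012)   from Y*(Ω₁)=(0.409035, -0.264070), Y(Ω₂)=(-0.000014, -0.000038)
  term(m=-2) = (-0.000596, 0.000426)   from Y*(Ω₁)=(0.050007, -0.351249), Y(Ω₂)=(-0.001427, -0.001493)
  term(m=-1) = (-0.003375, -0.010514)   from Y*(Ω₁)=(0.106894, 0.123190), Y(Ω₂)=(-0.062248, -0.026619)
  term(m=+0) = (-0.454196, 0.000000)   from Y*(Ω₁)=(0.417328, -0.000000), Y(Ω₂)=(-1.088341, 0.000000)
  term(m=+1) = (-0.003375, 0.010514)   from Y*(Ω₁)=(-0.106894, 0.123190), Y(Ω₂)=(0.062248, -0.026619)
  term(m=+2) = (-0.000596, -0.000426)   from Y*(Ω₁)=(0.050007, 0.351249), Y(Ω₂)=(-0.001427, 0.001493)
  term(m=+3) = (-0.000016, 0.000012)   from Y*(Ω₁)=(-0.409035, -0.264070), Y(Ω₂)=(0.000014, -0.000038)
  term(m=+4) = (0.000000, 0.000000)   from Y*(Ω₁)=(0.305545, -0.088800), Y(Ω₂)=(0.000000, 0.000001)
  term(m=+5) = (0.000000, -0.000000)   from Y*(Ω₁)=(-0.055508, 0.120442), Y(Ω₂)=(-0.000000, -0.000000)
  term(m=+6) = (0.000000, -0.000000)   from Y*(Ω₁)=(-0.015175, -0.033596), Y(Ω₂)=(0.000000, 0.000000)
  term(m=+7) = (-0.000000, -0.000000)   from Y*(Ω₁)=(0.005970, 0.001784), Y(Ω₂)=(-0.000000, -0.000000)
Total Σ_m = (-0.462168, 0.000000). Multiply by 0.837758: (-0.387185, 0.000000). P_7(cos γ) = -0.387185

-0.387185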